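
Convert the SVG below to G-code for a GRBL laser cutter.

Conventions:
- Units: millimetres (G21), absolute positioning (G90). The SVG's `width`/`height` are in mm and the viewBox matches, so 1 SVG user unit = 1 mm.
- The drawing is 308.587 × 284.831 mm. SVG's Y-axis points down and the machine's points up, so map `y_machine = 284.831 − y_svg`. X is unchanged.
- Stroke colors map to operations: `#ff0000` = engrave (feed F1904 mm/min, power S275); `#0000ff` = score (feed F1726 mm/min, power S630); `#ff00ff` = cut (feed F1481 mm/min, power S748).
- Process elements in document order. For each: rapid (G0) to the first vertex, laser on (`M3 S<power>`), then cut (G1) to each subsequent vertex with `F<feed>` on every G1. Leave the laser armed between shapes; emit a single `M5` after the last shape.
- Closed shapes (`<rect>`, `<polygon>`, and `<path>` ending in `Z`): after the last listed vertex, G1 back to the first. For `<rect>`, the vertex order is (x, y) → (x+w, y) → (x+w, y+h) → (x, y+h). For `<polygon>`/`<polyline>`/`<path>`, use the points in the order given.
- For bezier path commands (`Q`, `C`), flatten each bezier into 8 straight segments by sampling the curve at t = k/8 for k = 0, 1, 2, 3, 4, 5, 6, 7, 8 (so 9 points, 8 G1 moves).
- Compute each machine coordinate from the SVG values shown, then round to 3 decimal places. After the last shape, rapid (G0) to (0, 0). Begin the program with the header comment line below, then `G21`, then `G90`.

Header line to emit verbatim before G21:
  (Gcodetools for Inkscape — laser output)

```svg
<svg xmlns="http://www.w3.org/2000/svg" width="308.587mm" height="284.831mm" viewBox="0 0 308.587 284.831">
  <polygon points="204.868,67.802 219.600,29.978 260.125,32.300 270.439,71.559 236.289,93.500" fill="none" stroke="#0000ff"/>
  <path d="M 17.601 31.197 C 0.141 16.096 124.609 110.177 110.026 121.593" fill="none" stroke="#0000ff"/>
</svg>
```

Since the viewBox matches the mm dimensions, user units are millimetres directly. The only transform is the Y-flip y_m = 284.831 − y_svg.

Shape 1 is a regular polygon drawn with `<polygon>`. Its stroke #0000ff means score at S630, F1726. After flipping Y the toolpath is (204.868,217.029) → (219.600,254.853) → (260.125,252.531) → (270.439,213.272) → (236.289,191.331) → (204.868,217.029), returning to the start.

Shape 2 is a cubic bezier drawn with `<path>`. Its stroke #0000ff means score at S630, F1726. After flipping Y the toolpath is (17.601,253.634) → (17.158,254.554) → (26.727,247.486) → (43.017,234.678) → (62.735,218.380) → (82.587,200.838) → (99.281,184.302) → (109.525,171.019) → (110.026,163.238).

(Gcodetools for Inkscape — laser output)
G21
G90
G0 X204.868 Y217.029
M3 S630
G1 X219.600 Y254.853 F1726
G1 X260.125 Y252.531 F1726
G1 X270.439 Y213.272 F1726
G1 X236.289 Y191.331 F1726
G1 X204.868 Y217.029 F1726
G0 X17.601 Y253.634
M3 S630
G1 X17.158 Y254.554 F1726
G1 X26.727 Y247.486 F1726
G1 X43.017 Y234.678 F1726
G1 X62.735 Y218.380 F1726
G1 X82.587 Y200.838 F1726
G1 X99.281 Y184.302 F1726
G1 X109.525 Y171.019 F1726
G1 X110.026 Y163.238 F1726
M5
G0 X0.000 Y0.000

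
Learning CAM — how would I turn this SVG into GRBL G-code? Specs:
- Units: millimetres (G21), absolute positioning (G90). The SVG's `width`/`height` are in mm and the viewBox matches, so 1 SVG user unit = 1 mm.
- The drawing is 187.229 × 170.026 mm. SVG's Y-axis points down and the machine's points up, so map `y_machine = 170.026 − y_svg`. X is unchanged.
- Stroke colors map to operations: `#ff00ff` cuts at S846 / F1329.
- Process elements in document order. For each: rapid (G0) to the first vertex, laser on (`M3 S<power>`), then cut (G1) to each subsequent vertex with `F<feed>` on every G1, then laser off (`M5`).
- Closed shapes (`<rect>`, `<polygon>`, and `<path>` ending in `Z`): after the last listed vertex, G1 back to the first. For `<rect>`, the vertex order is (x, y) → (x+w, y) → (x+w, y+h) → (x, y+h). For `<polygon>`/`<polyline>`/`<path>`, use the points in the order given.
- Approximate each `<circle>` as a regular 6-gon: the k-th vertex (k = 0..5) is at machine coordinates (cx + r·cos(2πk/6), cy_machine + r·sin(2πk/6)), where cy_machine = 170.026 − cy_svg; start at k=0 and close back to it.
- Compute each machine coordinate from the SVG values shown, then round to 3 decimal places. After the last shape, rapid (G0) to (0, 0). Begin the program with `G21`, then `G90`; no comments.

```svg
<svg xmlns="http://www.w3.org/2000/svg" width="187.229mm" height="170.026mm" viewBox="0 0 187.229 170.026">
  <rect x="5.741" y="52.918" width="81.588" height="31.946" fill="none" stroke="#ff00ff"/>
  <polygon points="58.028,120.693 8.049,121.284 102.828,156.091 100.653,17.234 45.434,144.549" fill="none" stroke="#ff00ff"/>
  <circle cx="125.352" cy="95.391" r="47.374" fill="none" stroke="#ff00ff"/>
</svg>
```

1 u = 1 mm; y_m = 170.026 − y.

[1] `<rect>` rectangle, #ff00ff→cut S846 F1329: (5.741,117.108) → (87.329,117.108) → (87.329,85.162) → (5.741,85.162) → (5.741,117.108) (closed)

[2] `<polygon>` closed polygon, #ff00ff→cut S846 F1329: (58.028,49.333) → (8.049,48.742) → (102.828,13.935) → (100.653,152.792) → (45.434,25.477) → (58.028,49.333) (closed)

[3] `<circle>` circle, #ff00ff→cut S846 F1329: (172.726,74.635) → (149.039,115.662) → (101.665,115.662) → (77.978,74.635) → (101.665,33.608) → (149.039,33.608) → (172.726,74.635) (closed)

G21
G90
G0 X5.741 Y117.108
M3 S846
G1 X87.329 Y117.108 F1329
G1 X87.329 Y85.162 F1329
G1 X5.741 Y85.162 F1329
G1 X5.741 Y117.108 F1329
M5
G0 X58.028 Y49.333
M3 S846
G1 X8.049 Y48.742 F1329
G1 X102.828 Y13.935 F1329
G1 X100.653 Y152.792 F1329
G1 X45.434 Y25.477 F1329
G1 X58.028 Y49.333 F1329
M5
G0 X172.726 Y74.635
M3 S846
G1 X149.039 Y115.662 F1329
G1 X101.665 Y115.662 F1329
G1 X77.978 Y74.635 F1329
G1 X101.665 Y33.608 F1329
G1 X149.039 Y33.608 F1329
G1 X172.726 Y74.635 F1329
M5
G0 X0.000 Y0.000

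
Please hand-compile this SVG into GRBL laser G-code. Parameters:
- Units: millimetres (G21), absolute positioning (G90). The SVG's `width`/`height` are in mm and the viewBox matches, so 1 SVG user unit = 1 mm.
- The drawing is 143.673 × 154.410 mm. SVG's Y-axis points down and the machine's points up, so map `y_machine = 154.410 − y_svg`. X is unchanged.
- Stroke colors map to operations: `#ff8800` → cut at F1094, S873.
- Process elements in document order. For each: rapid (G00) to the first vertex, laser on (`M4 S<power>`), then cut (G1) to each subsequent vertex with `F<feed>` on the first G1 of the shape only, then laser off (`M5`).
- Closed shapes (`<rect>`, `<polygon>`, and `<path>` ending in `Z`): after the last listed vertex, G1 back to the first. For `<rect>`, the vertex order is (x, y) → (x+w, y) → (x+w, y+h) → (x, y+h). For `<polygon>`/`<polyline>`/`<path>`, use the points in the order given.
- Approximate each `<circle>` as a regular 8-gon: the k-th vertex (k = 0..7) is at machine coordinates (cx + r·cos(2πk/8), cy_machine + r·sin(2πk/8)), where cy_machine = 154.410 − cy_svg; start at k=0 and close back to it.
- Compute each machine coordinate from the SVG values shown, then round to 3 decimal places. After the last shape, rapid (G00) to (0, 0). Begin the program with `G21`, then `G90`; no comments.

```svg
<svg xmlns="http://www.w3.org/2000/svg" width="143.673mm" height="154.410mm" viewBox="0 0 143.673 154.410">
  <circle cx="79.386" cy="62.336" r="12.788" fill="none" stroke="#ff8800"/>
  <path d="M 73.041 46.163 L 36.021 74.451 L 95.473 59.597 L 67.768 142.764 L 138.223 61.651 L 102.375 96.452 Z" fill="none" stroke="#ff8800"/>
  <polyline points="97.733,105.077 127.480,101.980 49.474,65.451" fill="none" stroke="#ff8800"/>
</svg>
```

G21
G90
G00 X92.174 Y92.074
M4 S873
G1 X88.428 Y101.116 F1094
G1 X79.386 Y104.862
G1 X70.344 Y101.116
G1 X66.598 Y92.074
G1 X70.344 Y83.032
G1 X79.386 Y79.286
G1 X88.428 Y83.032
G1 X92.174 Y92.074
M5
G00 X73.041 Y108.247
M4 S873
G1 X36.021 Y79.959 F1094
G1 X95.473 Y94.813
G1 X67.768 Y11.646
G1 X138.223 Y92.759
G1 X102.375 Y57.958
G1 X73.041 Y108.247
M5
G00 X97.733 Y49.333
M4 S873
G1 X127.480 Y52.430 F1094
G1 X49.474 Y88.959
M5
G00 X0.000 Y0.000

1 u = 1 mm; y_m = 154.410 − y.

[1] `<circle>` circle, #ff8800→cut S873 F1094: (92.174,92.074) → (88.428,101.116) → (79.386,104.862) → (70.344,101.116) → (66.598,92.074) → (70.344,83.032) → (79.386,79.286) → (88.428,83.032) → (92.174,92.074) (closed)

[2] `<path>` closed polygon, #ff8800→cut S873 F1094: (73.041,108.247) → (36.021,79.959) → (95.473,94.813) → (67.768,11.646) → (138.223,92.759) → (102.375,57.958) → (73.041,108.247) (closed)

[3] `<polyline>` open polyline, #ff8800→cut S873 F1094: (97.733,49.333) → (127.480,52.430) → (49.474,88.959)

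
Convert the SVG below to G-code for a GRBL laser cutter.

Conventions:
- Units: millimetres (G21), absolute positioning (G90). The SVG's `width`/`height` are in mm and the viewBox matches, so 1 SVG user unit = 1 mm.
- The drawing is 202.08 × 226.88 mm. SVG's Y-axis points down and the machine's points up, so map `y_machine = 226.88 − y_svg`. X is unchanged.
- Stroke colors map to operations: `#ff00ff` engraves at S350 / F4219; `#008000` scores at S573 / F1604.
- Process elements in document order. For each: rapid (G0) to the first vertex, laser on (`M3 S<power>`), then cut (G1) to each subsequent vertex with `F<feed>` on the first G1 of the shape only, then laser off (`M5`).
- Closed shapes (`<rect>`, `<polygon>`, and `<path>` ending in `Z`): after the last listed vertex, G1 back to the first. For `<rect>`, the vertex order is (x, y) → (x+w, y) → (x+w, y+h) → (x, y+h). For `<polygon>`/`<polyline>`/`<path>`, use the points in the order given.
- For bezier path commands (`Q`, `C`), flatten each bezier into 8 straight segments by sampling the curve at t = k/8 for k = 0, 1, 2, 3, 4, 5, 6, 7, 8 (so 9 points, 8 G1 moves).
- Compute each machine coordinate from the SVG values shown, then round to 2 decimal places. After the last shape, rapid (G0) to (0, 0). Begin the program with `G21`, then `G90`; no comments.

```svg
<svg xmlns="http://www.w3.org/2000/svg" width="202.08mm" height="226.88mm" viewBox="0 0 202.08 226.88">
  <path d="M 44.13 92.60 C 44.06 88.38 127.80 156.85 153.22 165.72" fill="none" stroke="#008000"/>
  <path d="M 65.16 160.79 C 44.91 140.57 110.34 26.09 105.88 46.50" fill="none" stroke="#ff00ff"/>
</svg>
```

G21
G90
G0 X44.13 Y134.28
M3 S573
G1 X47.75 Y132.71 F1604
G1 X57.57 Y125.88
G1 X71.91 Y115.34
G1 X89.12 Y102.63
G1 X107.51 Y89.31
G1 X125.44 Y76.92
G1 X141.23 Y67.02
G1 X153.22 Y61.16
M5
G0 X65.16 Y66.09
M3 S350
G1 X61.28 Y77.64 F4219
G1 X63.61 Y95.35
G1 X70.32 Y116.52
G1 X79.60 Y138.47
G1 X89.62 Y158.52
G1 X98.55 Y173.98
G1 X104.58 Y182.16
G1 X105.88 Y180.38
M5
G0 X0.00 Y0.00

viewBox `0 0 202.08 226.88` with mm width/height → 1 unit = 1 mm. Flip: y_m = 226.88 − y_svg.

**Shape 1** — `<path>` cubic bezier, stroke `#008000` → score (S573, F1604). Control points (SVG): P0=(44.13,92.60), P1=(44.06,88.38), P2=(127.80,156.85), P3=(153.22,165.72); sampled at t=k/8. Machine vertices: (44.13,134.28) → (47.75,132.71) → (57.57,125.88) → (71.91,115.34) → (89.12,102.63) → (107.51,89.31) → (125.44,76.92) → (141.23,67.02) → (153.22,61.16). Open path.

**Shape 2** — `<path>` cubic bezier, stroke `#ff00ff` → engrave (S350, F4219). Control points (SVG): P0=(65.16,160.79), P1=(44.91,140.57), P2=(110.34,26.09), P3=(105.88,46.50); sampled at t=k/8. Machine vertices: (65.16,66.09) → (61.28,77.64) → (63.61,95.35) → (70.32,116.52) → (79.60,138.47) → (89.62,158.52) → (98.55,173.98) → (104.58,182.16) → (105.88,180.38). Open path.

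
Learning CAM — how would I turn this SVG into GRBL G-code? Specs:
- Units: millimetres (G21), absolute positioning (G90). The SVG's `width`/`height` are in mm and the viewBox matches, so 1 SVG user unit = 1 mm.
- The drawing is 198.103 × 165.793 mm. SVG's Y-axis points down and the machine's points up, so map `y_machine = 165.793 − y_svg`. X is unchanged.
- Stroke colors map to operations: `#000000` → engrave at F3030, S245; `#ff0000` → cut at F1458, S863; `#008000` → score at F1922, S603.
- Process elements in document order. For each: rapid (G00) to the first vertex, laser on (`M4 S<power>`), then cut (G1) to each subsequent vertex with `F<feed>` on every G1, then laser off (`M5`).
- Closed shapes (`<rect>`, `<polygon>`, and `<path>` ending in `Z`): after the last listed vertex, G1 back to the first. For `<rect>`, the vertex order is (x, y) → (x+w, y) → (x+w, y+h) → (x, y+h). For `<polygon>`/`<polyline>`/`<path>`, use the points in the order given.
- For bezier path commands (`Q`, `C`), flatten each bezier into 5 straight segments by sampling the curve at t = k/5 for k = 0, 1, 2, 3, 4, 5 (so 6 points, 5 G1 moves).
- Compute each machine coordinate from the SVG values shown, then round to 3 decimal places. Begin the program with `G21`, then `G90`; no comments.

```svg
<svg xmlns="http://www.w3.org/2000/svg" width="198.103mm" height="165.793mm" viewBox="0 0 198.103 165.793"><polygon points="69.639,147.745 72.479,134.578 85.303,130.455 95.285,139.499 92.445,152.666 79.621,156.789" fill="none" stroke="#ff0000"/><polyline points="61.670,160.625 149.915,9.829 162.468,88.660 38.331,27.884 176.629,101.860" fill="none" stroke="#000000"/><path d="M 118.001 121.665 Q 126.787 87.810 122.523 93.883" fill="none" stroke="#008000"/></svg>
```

viewBox `0 0 198.103 165.793` with mm width/height → 1 unit = 1 mm. Flip: y_m = 165.793 − y_svg.

**Shape 1** — `<polygon>` regular polygon, stroke `#ff0000` → cut (S863, F1458). Machine vertices: (69.639,18.048) → (72.479,31.215) → (85.303,35.338) → (95.285,26.294) → (92.445,13.127) → (79.621,9.004) → (69.639,18.048). Closed: final G1 returns to the first vertex.

**Shape 2** — `<polyline>` open polyline, stroke `#000000` → engrave (S245, F3030). Machine vertices: (61.670,5.168) → (149.915,155.964) → (162.468,77.133) → (38.331,137.909) → (176.629,63.933). Open path.

**Shape 3** — `<path>` quadratic bezier, stroke `#008000` → score (S603, F1922). Control points (SVG): P0=(118.001,121.665), P1=(126.787,87.810), P2=(122.523,93.883); sampled at t=k/5. Machine vertices: (118.001,44.128) → (120.993,56.073) → (122.942,64.824) → (123.846,70.380) → (123.707,72.742) → (122.523,71.910). Open path.

G21
G90
G00 X69.639 Y18.048
M4 S863
G1 X72.479 Y31.215 F1458
G1 X85.303 Y35.338 F1458
G1 X95.285 Y26.294 F1458
G1 X92.445 Y13.127 F1458
G1 X79.621 Y9.004 F1458
G1 X69.639 Y18.048 F1458
M5
G00 X61.670 Y5.168
M4 S245
G1 X149.915 Y155.964 F3030
G1 X162.468 Y77.133 F3030
G1 X38.331 Y137.909 F3030
G1 X176.629 Y63.933 F3030
M5
G00 X118.001 Y44.128
M4 S603
G1 X120.993 Y56.073 F1922
G1 X122.942 Y64.824 F1922
G1 X123.846 Y70.380 F1922
G1 X123.707 Y72.742 F1922
G1 X122.523 Y71.910 F1922
M5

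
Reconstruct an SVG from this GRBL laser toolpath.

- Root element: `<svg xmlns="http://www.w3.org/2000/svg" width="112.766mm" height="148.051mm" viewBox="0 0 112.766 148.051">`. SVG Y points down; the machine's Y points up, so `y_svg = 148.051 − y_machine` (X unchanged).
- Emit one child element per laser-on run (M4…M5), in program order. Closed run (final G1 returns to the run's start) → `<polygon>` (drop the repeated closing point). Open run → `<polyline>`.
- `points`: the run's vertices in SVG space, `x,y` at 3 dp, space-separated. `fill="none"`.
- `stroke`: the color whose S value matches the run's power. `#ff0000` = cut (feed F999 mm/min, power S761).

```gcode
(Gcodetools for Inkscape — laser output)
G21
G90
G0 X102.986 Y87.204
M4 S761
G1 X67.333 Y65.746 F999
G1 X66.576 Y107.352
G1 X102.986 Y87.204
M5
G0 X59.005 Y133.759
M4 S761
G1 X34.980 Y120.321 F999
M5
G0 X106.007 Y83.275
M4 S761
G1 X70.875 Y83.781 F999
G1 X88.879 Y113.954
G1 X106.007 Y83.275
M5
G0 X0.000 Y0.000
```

Each laser-on run becomes one SVG element. Flip Y back into SVG space with y_svg = 148.051 − y_machine. Every run uses S761, so all elements get stroke `#ff0000` (cut).

Run 1: The run returns to its start, so emit a `<polygon>` with points (Y-flipped): 102.986,60.847 67.333,82.305 66.576,40.699.

Run 2: The run is open, so emit a `<polyline>` with points (Y-flipped): 59.005,14.292 34.980,27.730.

Run 3: The run returns to its start, so emit a `<polygon>` with points (Y-flipped): 106.007,64.776 70.875,64.270 88.879,34.097.

<svg xmlns="http://www.w3.org/2000/svg" width="112.766mm" height="148.051mm" viewBox="0 0 112.766 148.051">
  <polygon points="102.986,60.847 67.333,82.305 66.576,40.699" fill="none" stroke="#ff0000"/>
  <polyline points="59.005,14.292 34.980,27.730" fill="none" stroke="#ff0000"/>
  <polygon points="106.007,64.776 70.875,64.270 88.879,34.097" fill="none" stroke="#ff0000"/>
</svg>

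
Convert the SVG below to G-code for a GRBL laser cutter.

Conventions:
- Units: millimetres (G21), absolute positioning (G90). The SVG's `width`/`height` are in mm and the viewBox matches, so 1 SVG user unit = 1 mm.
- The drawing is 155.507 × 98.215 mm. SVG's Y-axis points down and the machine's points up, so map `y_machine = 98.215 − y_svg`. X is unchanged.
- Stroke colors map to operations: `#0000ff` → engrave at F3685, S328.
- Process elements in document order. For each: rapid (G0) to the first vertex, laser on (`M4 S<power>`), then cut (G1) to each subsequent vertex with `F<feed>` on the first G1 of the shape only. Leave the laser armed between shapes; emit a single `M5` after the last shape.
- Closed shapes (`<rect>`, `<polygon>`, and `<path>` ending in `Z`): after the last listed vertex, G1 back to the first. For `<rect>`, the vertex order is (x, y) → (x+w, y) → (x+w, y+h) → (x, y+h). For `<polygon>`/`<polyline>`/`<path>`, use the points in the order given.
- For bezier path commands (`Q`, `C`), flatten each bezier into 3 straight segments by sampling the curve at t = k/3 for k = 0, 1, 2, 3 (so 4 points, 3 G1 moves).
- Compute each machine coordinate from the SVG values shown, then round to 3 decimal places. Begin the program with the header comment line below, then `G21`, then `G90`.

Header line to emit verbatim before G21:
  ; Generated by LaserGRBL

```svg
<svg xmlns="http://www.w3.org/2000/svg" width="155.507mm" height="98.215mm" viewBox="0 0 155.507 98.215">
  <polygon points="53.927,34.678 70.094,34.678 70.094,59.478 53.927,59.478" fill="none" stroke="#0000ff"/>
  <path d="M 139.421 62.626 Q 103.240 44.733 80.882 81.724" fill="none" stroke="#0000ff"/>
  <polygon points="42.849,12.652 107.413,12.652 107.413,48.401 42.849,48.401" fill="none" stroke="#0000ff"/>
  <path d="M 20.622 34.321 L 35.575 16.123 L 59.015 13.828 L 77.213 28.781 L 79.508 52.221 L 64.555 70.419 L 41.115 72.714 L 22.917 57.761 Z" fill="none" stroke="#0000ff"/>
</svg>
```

; Generated by LaserGRBL
G21
G90
G0 X53.927 Y63.537
M4 S328
G1 X70.094 Y63.537 F3685
G1 X70.094 Y38.737
G1 X53.927 Y38.737
G1 X53.927 Y63.537
G0 X139.421 Y35.589
M4 S328
G1 X116.836 Y41.419 F3685
G1 X97.323 Y35.053
G1 X80.882 Y16.491
G0 X42.849 Y85.563
M4 S328
G1 X107.413 Y85.563 F3685
G1 X107.413 Y49.814
G1 X42.849 Y49.814
G1 X42.849 Y85.563
G0 X20.622 Y63.894
M4 S328
G1 X35.575 Y82.092 F3685
G1 X59.015 Y84.387
G1 X77.213 Y69.434
G1 X79.508 Y45.994
G1 X64.555 Y27.796
G1 X41.115 Y25.501
G1 X22.917 Y40.454
G1 X20.622 Y63.894
M5

Since the viewBox matches the mm dimensions, user units are millimetres directly. The only transform is the Y-flip y_m = 98.215 − y_svg.

Shape 1 is a rectangle drawn with `<polygon>`. Its stroke #0000ff means engrave at S328, F3685. After flipping Y the toolpath is (53.927,63.537) → (70.094,63.537) → (70.094,38.737) → (53.927,38.737) → (53.927,63.537), returning to the start.

Shape 2 is a quadratic bezier drawn with `<path>`. Its stroke #0000ff means engrave at S328, F3685. After flipping Y the toolpath is (139.421,35.589) → (116.836,41.419) → (97.323,35.053) → (80.882,16.491).

Shape 3 is a rectangle drawn with `<polygon>`. Its stroke #0000ff means engrave at S328, F3685. After flipping Y the toolpath is (42.849,85.563) → (107.413,85.563) → (107.413,49.814) → (42.849,49.814) → (42.849,85.563), returning to the start.

Shape 4 is a regular polygon drawn with `<path>`. Its stroke #0000ff means engrave at S328, F3685. After flipping Y the toolpath is (20.622,63.894) → (35.575,82.092) → (59.015,84.387) → (77.213,69.434) → (79.508,45.994) → (64.555,27.796) → (41.115,25.501) → (22.917,40.454) → (20.622,63.894), returning to the start.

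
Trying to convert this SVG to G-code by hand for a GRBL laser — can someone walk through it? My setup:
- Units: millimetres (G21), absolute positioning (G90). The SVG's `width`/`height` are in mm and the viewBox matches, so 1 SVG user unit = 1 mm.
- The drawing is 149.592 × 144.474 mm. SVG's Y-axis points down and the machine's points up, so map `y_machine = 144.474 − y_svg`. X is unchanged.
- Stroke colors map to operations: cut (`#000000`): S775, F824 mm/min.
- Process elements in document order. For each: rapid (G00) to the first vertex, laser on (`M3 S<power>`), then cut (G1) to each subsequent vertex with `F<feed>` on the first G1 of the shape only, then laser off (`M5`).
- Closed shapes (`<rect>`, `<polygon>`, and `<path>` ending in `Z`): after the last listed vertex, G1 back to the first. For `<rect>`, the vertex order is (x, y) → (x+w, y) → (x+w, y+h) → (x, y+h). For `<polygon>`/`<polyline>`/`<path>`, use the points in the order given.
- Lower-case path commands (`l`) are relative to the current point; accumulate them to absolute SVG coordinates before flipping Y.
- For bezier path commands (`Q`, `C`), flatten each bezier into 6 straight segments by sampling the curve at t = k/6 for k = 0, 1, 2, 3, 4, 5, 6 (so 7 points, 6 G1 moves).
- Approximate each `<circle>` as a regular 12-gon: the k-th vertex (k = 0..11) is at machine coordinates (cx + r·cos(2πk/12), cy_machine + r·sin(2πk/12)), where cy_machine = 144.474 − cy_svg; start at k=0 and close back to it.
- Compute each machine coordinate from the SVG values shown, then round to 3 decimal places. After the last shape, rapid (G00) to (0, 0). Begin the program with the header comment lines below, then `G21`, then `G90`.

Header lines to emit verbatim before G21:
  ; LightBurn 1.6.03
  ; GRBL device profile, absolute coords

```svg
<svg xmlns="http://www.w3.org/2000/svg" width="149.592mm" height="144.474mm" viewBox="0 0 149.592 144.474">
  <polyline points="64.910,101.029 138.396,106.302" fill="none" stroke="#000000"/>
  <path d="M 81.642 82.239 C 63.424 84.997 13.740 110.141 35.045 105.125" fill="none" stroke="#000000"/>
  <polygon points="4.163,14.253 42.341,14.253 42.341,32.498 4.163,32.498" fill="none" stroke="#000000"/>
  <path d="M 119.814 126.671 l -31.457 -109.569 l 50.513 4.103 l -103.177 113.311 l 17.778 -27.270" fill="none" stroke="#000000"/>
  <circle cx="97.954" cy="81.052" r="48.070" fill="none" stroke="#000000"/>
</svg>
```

Since the viewBox matches the mm dimensions, user units are millimetres directly. The only transform is the Y-flip y_m = 144.474 − y_svg.

Shape 1 is a line segment drawn with `<polyline>`. Its stroke #000000 means cut at S775, F824. After flipping Y the toolpath is (64.910,43.445) → (138.396,38.172).

Shape 2 is a cubic bezier drawn with `<path>`. Its stroke #000000 means cut at S775, F824. After flipping Y the toolpath is (81.642,62.235) → (70.385,59.234) → (56.730,53.961) → (43.522,47.877) → (33.608,42.440) → (29.834,39.111) → (35.045,39.349).

Shape 3 is a rectangle drawn with `<polygon>`. Its stroke #000000 means cut at S775, F824. After flipping Y the toolpath is (4.163,130.221) → (42.341,130.221) → (42.341,111.976) → (4.163,111.976) → (4.163,130.221), returning to the start.

Shape 4 is a open polyline drawn with `<path>`. Its stroke #000000 means cut at S775, F824. After flipping Y the toolpath is (119.814,17.803) → (88.357,127.372) → (138.870,123.269) → (35.693,9.958) → (53.471,37.228).

Shape 5 is a circle drawn with `<circle>`. Its stroke #000000 means cut at S775, F824. After flipping Y the toolpath is (146.024,63.422) → (139.584,87.457) → (121.989,105.052) → (97.954,111.492) → (73.919,105.052) → (56.324,87.457) → (49.884,63.422) → (56.324,39.387) → (73.919,21.792) → (97.954,15.352) → (121.989,21.792) → (139.584,39.387) → (146.024,63.422), returning to the start.

; LightBurn 1.6.03
; GRBL device profile, absolute coords
G21
G90
G00 X64.910 Y43.445
M3 S775
G1 X138.396 Y38.172 F824
M5
G00 X81.642 Y62.235
M3 S775
G1 X70.385 Y59.234 F824
G1 X56.730 Y53.961
G1 X43.522 Y47.877
G1 X33.608 Y42.440
G1 X29.834 Y39.111
G1 X35.045 Y39.349
M5
G00 X4.163 Y130.221
M3 S775
G1 X42.341 Y130.221 F824
G1 X42.341 Y111.976
G1 X4.163 Y111.976
G1 X4.163 Y130.221
M5
G00 X119.814 Y17.803
M3 S775
G1 X88.357 Y127.372 F824
G1 X138.870 Y123.269
G1 X35.693 Y9.958
G1 X53.471 Y37.228
M5
G00 X146.024 Y63.422
M3 S775
G1 X139.584 Y87.457 F824
G1 X121.989 Y105.052
G1 X97.954 Y111.492
G1 X73.919 Y105.052
G1 X56.324 Y87.457
G1 X49.884 Y63.422
G1 X56.324 Y39.387
G1 X73.919 Y21.792
G1 X97.954 Y15.352
G1 X121.989 Y21.792
G1 X139.584 Y39.387
G1 X146.024 Y63.422
M5
G00 X0.000 Y0.000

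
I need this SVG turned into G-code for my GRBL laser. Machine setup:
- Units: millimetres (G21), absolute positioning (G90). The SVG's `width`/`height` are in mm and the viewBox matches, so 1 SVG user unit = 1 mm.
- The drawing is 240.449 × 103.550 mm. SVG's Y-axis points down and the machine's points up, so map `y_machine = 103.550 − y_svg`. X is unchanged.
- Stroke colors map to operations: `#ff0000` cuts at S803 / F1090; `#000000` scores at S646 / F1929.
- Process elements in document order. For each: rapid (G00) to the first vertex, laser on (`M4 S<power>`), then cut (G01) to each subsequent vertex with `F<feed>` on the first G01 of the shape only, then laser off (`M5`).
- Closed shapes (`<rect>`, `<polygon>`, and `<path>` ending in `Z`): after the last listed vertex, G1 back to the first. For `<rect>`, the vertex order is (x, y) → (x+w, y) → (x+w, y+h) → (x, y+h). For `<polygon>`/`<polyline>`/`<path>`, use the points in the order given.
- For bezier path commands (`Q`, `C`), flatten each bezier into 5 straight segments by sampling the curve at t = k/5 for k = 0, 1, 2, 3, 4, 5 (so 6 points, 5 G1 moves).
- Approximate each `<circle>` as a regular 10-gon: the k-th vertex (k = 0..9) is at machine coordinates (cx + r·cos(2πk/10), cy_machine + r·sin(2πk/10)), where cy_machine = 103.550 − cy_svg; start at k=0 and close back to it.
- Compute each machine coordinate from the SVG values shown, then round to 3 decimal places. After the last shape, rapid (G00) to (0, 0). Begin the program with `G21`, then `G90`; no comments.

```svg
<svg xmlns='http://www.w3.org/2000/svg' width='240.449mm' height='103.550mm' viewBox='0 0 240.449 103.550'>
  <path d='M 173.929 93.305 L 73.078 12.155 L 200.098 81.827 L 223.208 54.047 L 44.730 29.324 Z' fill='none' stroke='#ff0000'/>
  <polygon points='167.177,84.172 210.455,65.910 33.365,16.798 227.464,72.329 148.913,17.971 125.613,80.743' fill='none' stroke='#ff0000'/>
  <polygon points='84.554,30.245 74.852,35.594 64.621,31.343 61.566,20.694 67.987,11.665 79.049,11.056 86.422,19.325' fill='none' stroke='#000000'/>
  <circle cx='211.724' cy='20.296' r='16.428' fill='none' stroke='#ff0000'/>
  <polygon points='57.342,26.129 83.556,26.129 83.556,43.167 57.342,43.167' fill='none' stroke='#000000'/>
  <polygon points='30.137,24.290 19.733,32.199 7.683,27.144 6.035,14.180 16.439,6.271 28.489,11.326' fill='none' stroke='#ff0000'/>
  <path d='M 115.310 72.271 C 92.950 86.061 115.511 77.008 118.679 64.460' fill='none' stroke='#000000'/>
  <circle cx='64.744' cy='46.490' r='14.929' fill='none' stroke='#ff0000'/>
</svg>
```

1 u = 1 mm; y_m = 103.550 − y.

[1] `<path>` closed polygon, #ff0000→cut S803 F1090: (173.929,10.245) → (73.078,91.395) → (200.098,21.723) → (223.208,49.503) → (44.730,74.226) → (173.929,10.245) (closed)

[2] `<polygon>` closed polygon, #ff0000→cut S803 F1090: (167.177,19.378) → (210.455,37.640) → (33.365,86.752) → (227.464,31.221) → (148.913,85.579) → (125.613,22.807) → (167.177,19.378) (closed)

[3] `<polygon>` regular polygon, #000000→score S646 F1929: (84.554,73.305) → (74.852,67.956) → (64.621,72.207) → (61.566,82.856) → (67.987,91.885) → (79.049,92.494) → (86.422,84.225) → (84.554,73.305) (closed)

[4] `<circle>` circle, #ff0000→cut S803 F1090: (228.152,83.254) → (225.015,92.910) → (216.801,98.878) → (206.647,98.878) → (198.433,92.910) → (195.296,83.254) → (198.433,73.598) → (206.647,67.630) → (216.801,67.630) → (225.015,73.598) → (228.152,83.254) (closed)

[5] `<polygon>` rectangle, #000000→score S646 F1929: (57.342,77.421) → (83.556,77.421) → (83.556,60.383) → (57.342,60.383) → (57.342,77.421) (closed)

[6] `<polygon>` regular polygon, #ff0000→cut S803 F1090: (30.137,79.260) → (19.733,71.351) → (7.683,76.406) → (6.035,89.370) → (16.439,97.279) → (28.489,92.224) → (30.137,79.260) (closed)

[7] `<path>` cubic bezier, #000000→score S646 F1929: (115.310,31.279) → (106.770,25.591) → (105.924,24.457) → (109.685,26.948) → (114.966,32.135) → (118.679,39.090)

[8] `<circle>` circle, #ff0000→cut S803 F1090: (79.673,57.060) → (76.822,65.835) → (69.357,71.258) → (60.131,71.258) → (52.666,65.835) → (49.815,57.060) → (52.666,48.285) → (60.131,42.862) → (69.357,42.862) → (76.822,48.285) → (79.673,57.060) (closed)

G21
G90
G00 X173.929 Y10.245
M4 S803
G01 X73.078 Y91.395 F1090
G01 X200.098 Y21.723
G01 X223.208 Y49.503
G01 X44.730 Y74.226
G01 X173.929 Y10.245
M5
G00 X167.177 Y19.378
M4 S803
G01 X210.455 Y37.640 F1090
G01 X33.365 Y86.752
G01 X227.464 Y31.221
G01 X148.913 Y85.579
G01 X125.613 Y22.807
G01 X167.177 Y19.378
M5
G00 X84.554 Y73.305
M4 S646
G01 X74.852 Y67.956 F1929
G01 X64.621 Y72.207
G01 X61.566 Y82.856
G01 X67.987 Y91.885
G01 X79.049 Y92.494
G01 X86.422 Y84.225
G01 X84.554 Y73.305
M5
G00 X228.152 Y83.254
M4 S803
G01 X225.015 Y92.910 F1090
G01 X216.801 Y98.878
G01 X206.647 Y98.878
G01 X198.433 Y92.910
G01 X195.296 Y83.254
G01 X198.433 Y73.598
G01 X206.647 Y67.630
G01 X216.801 Y67.630
G01 X225.015 Y73.598
G01 X228.152 Y83.254
M5
G00 X57.342 Y77.421
M4 S646
G01 X83.556 Y77.421 F1929
G01 X83.556 Y60.383
G01 X57.342 Y60.383
G01 X57.342 Y77.421
M5
G00 X30.137 Y79.260
M4 S803
G01 X19.733 Y71.351 F1090
G01 X7.683 Y76.406
G01 X6.035 Y89.370
G01 X16.439 Y97.279
G01 X28.489 Y92.224
G01 X30.137 Y79.260
M5
G00 X115.310 Y31.279
M4 S646
G01 X106.770 Y25.591 F1929
G01 X105.924 Y24.457
G01 X109.685 Y26.948
G01 X114.966 Y32.135
G01 X118.679 Y39.090
M5
G00 X79.673 Y57.060
M4 S803
G01 X76.822 Y65.835 F1090
G01 X69.357 Y71.258
G01 X60.131 Y71.258
G01 X52.666 Y65.835
G01 X49.815 Y57.060
G01 X52.666 Y48.285
G01 X60.131 Y42.862
G01 X69.357 Y42.862
G01 X76.822 Y48.285
G01 X79.673 Y57.060
M5
G00 X0.000 Y0.000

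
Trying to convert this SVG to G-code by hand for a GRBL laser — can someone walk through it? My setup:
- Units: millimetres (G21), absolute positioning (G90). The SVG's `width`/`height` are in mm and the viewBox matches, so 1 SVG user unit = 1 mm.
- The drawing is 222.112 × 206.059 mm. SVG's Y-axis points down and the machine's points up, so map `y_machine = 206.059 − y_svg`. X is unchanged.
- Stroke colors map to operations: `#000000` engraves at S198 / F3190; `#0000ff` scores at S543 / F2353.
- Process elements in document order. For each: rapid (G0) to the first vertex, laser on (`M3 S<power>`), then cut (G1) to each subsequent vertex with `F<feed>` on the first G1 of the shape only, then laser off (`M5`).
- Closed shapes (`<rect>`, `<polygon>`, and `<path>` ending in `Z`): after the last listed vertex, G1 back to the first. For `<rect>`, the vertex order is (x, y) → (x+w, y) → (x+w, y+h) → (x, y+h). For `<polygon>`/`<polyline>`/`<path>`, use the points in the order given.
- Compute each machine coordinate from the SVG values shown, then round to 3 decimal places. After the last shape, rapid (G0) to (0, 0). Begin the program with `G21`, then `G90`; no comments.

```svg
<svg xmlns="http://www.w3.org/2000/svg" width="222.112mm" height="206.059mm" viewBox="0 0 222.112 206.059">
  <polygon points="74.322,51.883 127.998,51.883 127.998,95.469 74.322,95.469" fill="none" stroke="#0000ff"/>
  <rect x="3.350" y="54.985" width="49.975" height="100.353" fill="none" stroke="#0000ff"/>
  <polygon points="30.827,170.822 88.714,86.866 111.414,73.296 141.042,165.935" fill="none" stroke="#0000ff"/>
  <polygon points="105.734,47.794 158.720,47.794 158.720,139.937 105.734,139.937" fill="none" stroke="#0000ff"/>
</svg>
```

G21
G90
G0 X74.322 Y154.176
M3 S543
G1 X127.998 Y154.176 F2353
G1 X127.998 Y110.590
G1 X74.322 Y110.590
G1 X74.322 Y154.176
M5
G0 X3.350 Y151.074
M3 S543
G1 X53.325 Y151.074 F2353
G1 X53.325 Y50.721
G1 X3.350 Y50.721
G1 X3.350 Y151.074
M5
G0 X30.827 Y35.237
M3 S543
G1 X88.714 Y119.193 F2353
G1 X111.414 Y132.763
G1 X141.042 Y40.124
G1 X30.827 Y35.237
M5
G0 X105.734 Y158.265
M3 S543
G1 X158.720 Y158.265 F2353
G1 X158.720 Y66.122
G1 X105.734 Y66.122
G1 X105.734 Y158.265
M5
G0 X0.000 Y0.000

1 u = 1 mm; y_m = 206.059 − y.

[1] `<polygon>` rectangle, #0000ff→score S543 F2353: (74.322,154.176) → (127.998,154.176) → (127.998,110.590) → (74.322,110.590) → (74.322,154.176) (closed)

[2] `<rect>` rectangle, #0000ff→score S543 F2353: (3.350,151.074) → (53.325,151.074) → (53.325,50.721) → (3.350,50.721) → (3.350,151.074) (closed)

[3] `<polygon>` closed polygon, #0000ff→score S543 F2353: (30.827,35.237) → (88.714,119.193) → (111.414,132.763) → (141.042,40.124) → (30.827,35.237) (closed)

[4] `<polygon>` rectangle, #0000ff→score S543 F2353: (105.734,158.265) → (158.720,158.265) → (158.720,66.122) → (105.734,66.122) → (105.734,158.265) (closed)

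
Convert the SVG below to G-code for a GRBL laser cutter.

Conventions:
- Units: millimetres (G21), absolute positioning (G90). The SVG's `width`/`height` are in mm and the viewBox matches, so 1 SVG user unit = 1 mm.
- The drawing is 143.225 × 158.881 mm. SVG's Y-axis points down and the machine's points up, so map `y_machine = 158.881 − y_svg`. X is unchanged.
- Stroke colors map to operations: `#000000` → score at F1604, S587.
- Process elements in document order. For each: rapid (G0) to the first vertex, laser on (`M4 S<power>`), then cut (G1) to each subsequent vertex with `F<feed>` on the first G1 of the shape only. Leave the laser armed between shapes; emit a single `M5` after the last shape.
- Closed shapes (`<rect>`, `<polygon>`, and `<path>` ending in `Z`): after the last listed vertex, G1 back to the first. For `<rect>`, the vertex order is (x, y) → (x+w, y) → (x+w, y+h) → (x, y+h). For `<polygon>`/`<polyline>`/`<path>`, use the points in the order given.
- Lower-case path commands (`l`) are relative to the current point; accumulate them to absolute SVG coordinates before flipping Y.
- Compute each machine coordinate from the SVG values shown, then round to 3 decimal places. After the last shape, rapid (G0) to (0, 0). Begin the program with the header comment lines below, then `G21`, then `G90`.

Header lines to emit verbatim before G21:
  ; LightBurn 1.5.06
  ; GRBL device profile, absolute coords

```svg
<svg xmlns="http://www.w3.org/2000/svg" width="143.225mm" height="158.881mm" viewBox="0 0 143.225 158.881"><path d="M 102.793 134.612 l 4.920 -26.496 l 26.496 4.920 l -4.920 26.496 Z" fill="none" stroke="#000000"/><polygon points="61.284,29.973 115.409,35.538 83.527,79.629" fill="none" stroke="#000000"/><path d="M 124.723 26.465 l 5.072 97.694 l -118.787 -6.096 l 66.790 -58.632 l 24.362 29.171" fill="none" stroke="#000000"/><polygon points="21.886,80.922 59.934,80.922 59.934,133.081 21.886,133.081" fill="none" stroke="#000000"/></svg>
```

; LightBurn 1.5.06
; GRBL device profile, absolute coords
G21
G90
G0 X102.793 Y24.269
M4 S587
G1 X107.713 Y50.765 F1604
G1 X134.209 Y45.845
G1 X129.289 Y19.349
G1 X102.793 Y24.269
G0 X61.284 Y128.908
M4 S587
G1 X115.409 Y123.343 F1604
G1 X83.527 Y79.252
G1 X61.284 Y128.908
G0 X124.723 Y132.416
M4 S587
G1 X129.795 Y34.722 F1604
G1 X11.008 Y40.818
G1 X77.798 Y99.450
G1 X102.160 Y70.279
G0 X21.886 Y77.959
M4 S587
G1 X59.934 Y77.959 F1604
G1 X59.934 Y25.800
G1 X21.886 Y25.800
G1 X21.886 Y77.959
M5
G0 X0.000 Y0.000

Since the viewBox matches the mm dimensions, user units are millimetres directly. The only transform is the Y-flip y_m = 158.881 − y_svg.

Shape 1 is a regular polygon drawn with `<path>`. Its stroke #000000 means score at S587, F1604. After flipping Y the toolpath is (102.793,24.269) → (107.713,50.765) → (134.209,45.845) → (129.289,19.349) → (102.793,24.269), returning to the start.

Shape 2 is a regular polygon drawn with `<polygon>`. Its stroke #000000 means score at S587, F1604. After flipping Y the toolpath is (61.284,128.908) → (115.409,123.343) → (83.527,79.252) → (61.284,128.908), returning to the start.

Shape 3 is a open polyline drawn with `<path>`. Its stroke #000000 means score at S587, F1604. After flipping Y the toolpath is (124.723,132.416) → (129.795,34.722) → (11.008,40.818) → (77.798,99.450) → (102.160,70.279).

Shape 4 is a rectangle drawn with `<polygon>`. Its stroke #000000 means score at S587, F1604. After flipping Y the toolpath is (21.886,77.959) → (59.934,77.959) → (59.934,25.800) → (21.886,25.800) → (21.886,77.959), returning to the start.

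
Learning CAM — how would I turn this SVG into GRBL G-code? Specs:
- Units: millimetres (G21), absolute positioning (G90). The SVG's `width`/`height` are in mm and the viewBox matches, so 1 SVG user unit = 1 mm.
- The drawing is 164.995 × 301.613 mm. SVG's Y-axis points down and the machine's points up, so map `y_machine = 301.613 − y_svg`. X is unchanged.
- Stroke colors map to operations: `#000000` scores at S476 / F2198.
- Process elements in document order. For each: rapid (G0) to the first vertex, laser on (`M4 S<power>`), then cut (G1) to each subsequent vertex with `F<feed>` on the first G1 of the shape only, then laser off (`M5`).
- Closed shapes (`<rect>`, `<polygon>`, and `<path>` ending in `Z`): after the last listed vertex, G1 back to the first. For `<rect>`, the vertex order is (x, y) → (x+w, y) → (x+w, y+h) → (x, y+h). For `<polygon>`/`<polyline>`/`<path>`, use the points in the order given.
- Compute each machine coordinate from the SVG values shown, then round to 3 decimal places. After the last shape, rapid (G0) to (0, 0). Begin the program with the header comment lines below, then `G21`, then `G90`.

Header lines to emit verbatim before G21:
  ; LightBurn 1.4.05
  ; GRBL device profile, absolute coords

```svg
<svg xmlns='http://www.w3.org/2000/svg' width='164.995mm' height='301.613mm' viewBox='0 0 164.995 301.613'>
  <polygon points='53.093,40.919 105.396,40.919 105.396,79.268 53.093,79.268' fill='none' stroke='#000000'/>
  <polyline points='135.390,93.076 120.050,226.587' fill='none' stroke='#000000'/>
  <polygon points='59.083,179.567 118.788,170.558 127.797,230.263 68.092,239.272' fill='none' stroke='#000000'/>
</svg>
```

Since the viewBox matches the mm dimensions, user units are millimetres directly. The only transform is the Y-flip y_m = 301.613 − y_svg.

Shape 1 is a rectangle drawn with `<polygon>`. Its stroke #000000 means score at S476, F2198. After flipping Y the toolpath is (53.093,260.694) → (105.396,260.694) → (105.396,222.345) → (53.093,222.345) → (53.093,260.694), returning to the start.

Shape 2 is a line segment drawn with `<polyline>`. Its stroke #000000 means score at S476, F2198. After flipping Y the toolpath is (135.390,208.537) → (120.050,75.026).

Shape 3 is a regular polygon drawn with `<polygon>`. Its stroke #000000 means score at S476, F2198. After flipping Y the toolpath is (59.083,122.046) → (118.788,131.055) → (127.797,71.350) → (68.092,62.341) → (59.083,122.046), returning to the start.

; LightBurn 1.4.05
; GRBL device profile, absolute coords
G21
G90
G0 X53.093 Y260.694
M4 S476
G1 X105.396 Y260.694 F2198
G1 X105.396 Y222.345
G1 X53.093 Y222.345
G1 X53.093 Y260.694
M5
G0 X135.390 Y208.537
M4 S476
G1 X120.050 Y75.026 F2198
M5
G0 X59.083 Y122.046
M4 S476
G1 X118.788 Y131.055 F2198
G1 X127.797 Y71.350
G1 X68.092 Y62.341
G1 X59.083 Y122.046
M5
G0 X0.000 Y0.000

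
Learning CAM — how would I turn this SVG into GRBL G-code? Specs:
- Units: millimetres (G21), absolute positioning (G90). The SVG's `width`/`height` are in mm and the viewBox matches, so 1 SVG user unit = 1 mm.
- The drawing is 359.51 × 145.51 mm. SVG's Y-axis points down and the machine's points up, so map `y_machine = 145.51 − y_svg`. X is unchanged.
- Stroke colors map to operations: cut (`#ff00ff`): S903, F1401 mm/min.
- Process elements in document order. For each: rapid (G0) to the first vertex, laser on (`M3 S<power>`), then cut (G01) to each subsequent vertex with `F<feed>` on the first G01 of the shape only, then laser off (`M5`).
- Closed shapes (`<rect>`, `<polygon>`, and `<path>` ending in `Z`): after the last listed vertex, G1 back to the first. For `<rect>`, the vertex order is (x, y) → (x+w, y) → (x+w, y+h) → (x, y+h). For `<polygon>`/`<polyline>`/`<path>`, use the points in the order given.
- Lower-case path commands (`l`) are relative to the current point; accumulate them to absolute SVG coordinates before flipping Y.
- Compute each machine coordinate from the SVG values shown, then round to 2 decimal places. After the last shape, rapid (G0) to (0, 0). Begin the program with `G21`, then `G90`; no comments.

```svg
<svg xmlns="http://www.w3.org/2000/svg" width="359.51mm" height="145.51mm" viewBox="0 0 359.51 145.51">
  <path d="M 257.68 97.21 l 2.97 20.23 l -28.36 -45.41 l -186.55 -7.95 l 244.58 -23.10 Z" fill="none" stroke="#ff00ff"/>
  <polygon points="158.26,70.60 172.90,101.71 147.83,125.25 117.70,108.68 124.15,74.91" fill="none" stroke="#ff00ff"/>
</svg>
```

viewBox `0 0 359.51 145.51` with mm width/height → 1 unit = 1 mm. Flip: y_m = 145.51 − y_svg.

**Shape 1** — `<path>` closed polygon, stroke `#ff00ff` → cut (S903, F1401). Machine vertices: (257.68,48.30) → (260.65,28.07) → (232.29,73.48) → (45.74,81.43) → (290.32,104.53) → (257.68,48.30). Closed: final G1 returns to the first vertex.

**Shape 2** — `<polygon>` regular polygon, stroke `#ff00ff` → cut (S903, F1401). Machine vertices: (158.26,74.91) → (172.90,43.80) → (147.83,20.26) → (117.70,36.83) → (124.15,70.60) → (158.26,74.91). Closed: final G1 returns to the first vertex.

G21
G90
G0 X257.68 Y48.30
M3 S903
G01 X260.65 Y28.07 F1401
G01 X232.29 Y73.48
G01 X45.74 Y81.43
G01 X290.32 Y104.53
G01 X257.68 Y48.30
M5
G0 X158.26 Y74.91
M3 S903
G01 X172.90 Y43.80 F1401
G01 X147.83 Y20.26
G01 X117.70 Y36.83
G01 X124.15 Y70.60
G01 X158.26 Y74.91
M5
G0 X0.00 Y0.00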